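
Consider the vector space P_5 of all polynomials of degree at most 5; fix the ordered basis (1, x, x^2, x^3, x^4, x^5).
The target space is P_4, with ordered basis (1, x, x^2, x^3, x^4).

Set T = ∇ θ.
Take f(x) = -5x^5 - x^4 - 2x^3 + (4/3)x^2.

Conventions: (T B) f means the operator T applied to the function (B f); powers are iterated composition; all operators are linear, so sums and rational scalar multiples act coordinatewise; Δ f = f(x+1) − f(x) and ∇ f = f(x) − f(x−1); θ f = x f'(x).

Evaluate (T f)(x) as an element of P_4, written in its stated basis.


θ f = -25x^5 - 4x^4 - 6x^3 + (8/3)x^2
∇ θ f = -125x^4 + 234x^3 - 244x^2 + (397/3)x - 89/3

the image equals g(x) = -125x^4 + 234x^3 - 244x^2 + (397/3)x - 89/3


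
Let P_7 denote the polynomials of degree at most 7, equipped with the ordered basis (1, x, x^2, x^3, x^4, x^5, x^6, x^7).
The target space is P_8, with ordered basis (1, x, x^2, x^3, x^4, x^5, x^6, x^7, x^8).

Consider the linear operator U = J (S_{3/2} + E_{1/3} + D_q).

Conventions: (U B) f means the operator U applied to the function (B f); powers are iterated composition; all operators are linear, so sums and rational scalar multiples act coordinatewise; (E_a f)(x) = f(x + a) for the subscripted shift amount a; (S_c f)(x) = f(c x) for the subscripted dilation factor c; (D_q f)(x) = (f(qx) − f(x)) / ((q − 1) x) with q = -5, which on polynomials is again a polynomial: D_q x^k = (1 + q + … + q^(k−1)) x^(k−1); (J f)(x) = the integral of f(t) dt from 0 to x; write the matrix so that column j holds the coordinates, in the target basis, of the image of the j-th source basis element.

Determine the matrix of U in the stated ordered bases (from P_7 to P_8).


the matrix is [[0, 0, 0, 0, 0, 0, 0, 0]; [2, 4/3, 1/9, 1/27, 1/81, 1/243, 1/729, 1/2187]; [0, 5/4, -5/3, 1/6, 2/27, 5/162, 1/81, 7/1458]; [0, 0, 13/12, 22/3, 2/9, 10/81, 5/81, 7/243]; [0, 0, 0, 35/32, -77/3, 5/18, 5/27, 35/324]; [0, 0, 0, 0, 97/80, 1568/15, 1/3, 7/27]; [0, 0, 0, 0, 0, 275/192, -1301/3, 7/18]; [0, 0, 0, 0, 0, 0, 793/448, 39070/21]; [0, 0, 0, 0, 0, 0, 0, 2315/1024]] (rows listed top to bottom)

image of 1: 2x
image of x: (5/4)x^2 + (4/3)x
image of x^2: (13/12)x^3 - (5/3)x^2 + (1/9)x
image of x^3: (35/32)x^4 + (22/3)x^3 + (1/6)x^2 + (1/27)x
image of x^4: (97/80)x^5 - (77/3)x^4 + (2/9)x^3 + (2/27)x^2 + (1/81)x
image of x^5: (275/192)x^6 + (1568/15)x^5 + (5/18)x^4 + (10/81)x^3 + (5/162)x^2 + (1/243)x
image of x^6: (793/448)x^7 - (1301/3)x^6 + (1/3)x^5 + (5/27)x^4 + (5/81)x^3 + (1/81)x^2 + (1/729)x
image of x^7: (2315/1024)x^8 + (39070/21)x^7 + (7/18)x^6 + (7/27)x^5 + (35/324)x^4 + (7/243)x^3 + (7/1458)x^2 + (1/2187)x
each image's coordinates form column j of the matrix


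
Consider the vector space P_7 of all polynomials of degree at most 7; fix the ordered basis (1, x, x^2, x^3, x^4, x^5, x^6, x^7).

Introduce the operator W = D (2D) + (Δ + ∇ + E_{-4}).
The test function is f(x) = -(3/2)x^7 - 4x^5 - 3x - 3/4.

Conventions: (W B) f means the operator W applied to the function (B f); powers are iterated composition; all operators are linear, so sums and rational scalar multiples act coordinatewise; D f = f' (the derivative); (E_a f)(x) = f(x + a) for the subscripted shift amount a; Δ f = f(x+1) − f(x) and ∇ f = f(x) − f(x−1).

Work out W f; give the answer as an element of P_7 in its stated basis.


g(x) = -(3/2)x^7 + 21x^6 - 634x^5 + 3295x^4 - 14240x^3 + 34673x^2 - 48131x + 114665/4

D f = -(21/2)x^6 - 20x^4 - 3
(2D) f = -21x^6 - 40x^4 - 6
D (2D) f = -126x^5 - 160x^3
Δ f = -(21/2)x^6 - (63/2)x^5 - (145/2)x^4 - (185/2)x^3 - (143/2)x^2 - (61/2)x - 17/2
∇ f = -(21/2)x^6 + (63/2)x^5 - (145/2)x^4 + (185/2)x^3 - (143/2)x^2 + (61/2)x - 17/2
E_{-4} f = -(3/2)x^7 + 42x^6 - 508x^5 + 3440x^4 - 14080x^3 + 34816x^2 - 48131x + 114733/4
(Δ + ∇ + E_{-4}) f = -(3/2)x^7 + 21x^6 - 508x^5 + 3295x^4 - 14080x^3 + 34673x^2 - 48131x + 114665/4
(D (2D) + (Δ + ∇ + E_{-4})) f = -(3/2)x^7 + 21x^6 - 634x^5 + 3295x^4 - 14240x^3 + 34673x^2 - 48131x + 114665/4


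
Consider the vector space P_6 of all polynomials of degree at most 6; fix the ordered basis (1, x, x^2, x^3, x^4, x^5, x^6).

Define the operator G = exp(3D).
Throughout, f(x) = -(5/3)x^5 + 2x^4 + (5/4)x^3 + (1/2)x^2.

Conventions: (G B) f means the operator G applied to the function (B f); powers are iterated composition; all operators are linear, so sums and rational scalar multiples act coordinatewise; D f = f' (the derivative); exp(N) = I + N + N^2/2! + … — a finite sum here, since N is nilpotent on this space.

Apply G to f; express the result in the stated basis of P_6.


g(x) = -(5/3)x^5 - 23x^4 - (499/4)x^3 - (1321/4)x^2 - (1689/4)x - 819/4

order-1 term: -25x^4 + 24x^3 + (45/4)x^2 + 3x
order-2 term: -150x^3 + 108x^2 + (135/4)x + 9/2
order-3 term: -450x^2 + 216x + 135/4
order-4 term: -675x + 162
order-5 term: -405
the series for exp(3D) f terminates at order 5
exp(3D) f = -(5/3)x^5 - 23x^4 - (499/4)x^3 - (1321/4)x^2 - (1689/4)x - 819/4


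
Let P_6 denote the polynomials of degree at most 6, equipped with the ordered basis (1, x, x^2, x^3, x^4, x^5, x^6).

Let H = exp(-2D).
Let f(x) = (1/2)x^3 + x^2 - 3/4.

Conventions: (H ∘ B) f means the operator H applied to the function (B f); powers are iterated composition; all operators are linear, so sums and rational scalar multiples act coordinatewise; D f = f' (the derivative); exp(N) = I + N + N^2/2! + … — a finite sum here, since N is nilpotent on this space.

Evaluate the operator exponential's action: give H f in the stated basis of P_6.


the image equals g(x) = (1/2)x^3 - 2x^2 + 2x - 3/4

order-1 term: -3x^2 - 4x
order-2 term: 6x + 4
order-3 term: -4
the series for exp(-2D) f terminates at order 3
exp(-2D) f = (1/2)x^3 - 2x^2 + 2x - 3/4


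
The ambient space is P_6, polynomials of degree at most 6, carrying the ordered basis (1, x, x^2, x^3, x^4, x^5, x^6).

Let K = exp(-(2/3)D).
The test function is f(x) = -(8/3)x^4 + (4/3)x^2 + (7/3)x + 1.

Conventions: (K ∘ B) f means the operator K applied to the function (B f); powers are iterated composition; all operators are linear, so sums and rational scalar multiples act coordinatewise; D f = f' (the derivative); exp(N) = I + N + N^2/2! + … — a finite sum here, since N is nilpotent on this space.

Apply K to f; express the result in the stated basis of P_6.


the result is g(x) = -(8/3)x^4 + (64/9)x^3 - (52/9)x^2 + (301/81)x - 119/243

order-1 term: (64/9)x^3 - (16/9)x - 14/9
order-2 term: -(64/9)x^2 + 16/27
order-3 term: (256/81)x
order-4 term: -128/243
the series for exp(-(2/3)D) f terminates at order 4
exp(-(2/3)D) f = -(8/3)x^4 + (64/9)x^3 - (52/9)x^2 + (301/81)x - 119/243


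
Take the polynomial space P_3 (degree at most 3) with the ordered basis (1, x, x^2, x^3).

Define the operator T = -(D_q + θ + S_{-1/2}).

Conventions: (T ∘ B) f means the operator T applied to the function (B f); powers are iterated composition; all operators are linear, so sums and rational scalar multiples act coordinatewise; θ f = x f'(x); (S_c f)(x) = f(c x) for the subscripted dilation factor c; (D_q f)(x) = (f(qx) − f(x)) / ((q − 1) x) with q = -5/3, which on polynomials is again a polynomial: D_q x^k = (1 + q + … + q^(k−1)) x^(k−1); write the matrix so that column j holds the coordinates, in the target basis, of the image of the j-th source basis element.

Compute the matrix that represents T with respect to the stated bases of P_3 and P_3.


image of 1: -1
image of x: -(1/2)x - 1
image of x^2: -(9/4)x^2 + (2/3)x
image of x^3: -(23/8)x^3 - (19/9)x^2
each image's coordinates form column j of the matrix

the matrix is [[-1, -1, 0, 0]; [0, -1/2, 2/3, 0]; [0, 0, -9/4, -19/9]; [0, 0, 0, -23/8]] (rows listed top to bottom)


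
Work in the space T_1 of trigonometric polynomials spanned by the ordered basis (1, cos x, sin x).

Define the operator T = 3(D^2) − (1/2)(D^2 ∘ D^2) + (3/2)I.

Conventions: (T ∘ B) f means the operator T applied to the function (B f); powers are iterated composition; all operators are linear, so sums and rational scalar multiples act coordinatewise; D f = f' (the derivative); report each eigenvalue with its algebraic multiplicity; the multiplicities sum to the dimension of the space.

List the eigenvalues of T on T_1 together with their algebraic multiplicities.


image of 1: 3/2
image of cos x: -2cos x
image of sin x: -2sin x
the matrix is diagonal; its diagonal is (3/2, -2, -2)
for a triangular matrix the eigenvalues are the diagonal entries, with algebraic multiplicity their repetition count

λ = -2 (multiplicity 2), λ = 3/2 (multiplicity 1)


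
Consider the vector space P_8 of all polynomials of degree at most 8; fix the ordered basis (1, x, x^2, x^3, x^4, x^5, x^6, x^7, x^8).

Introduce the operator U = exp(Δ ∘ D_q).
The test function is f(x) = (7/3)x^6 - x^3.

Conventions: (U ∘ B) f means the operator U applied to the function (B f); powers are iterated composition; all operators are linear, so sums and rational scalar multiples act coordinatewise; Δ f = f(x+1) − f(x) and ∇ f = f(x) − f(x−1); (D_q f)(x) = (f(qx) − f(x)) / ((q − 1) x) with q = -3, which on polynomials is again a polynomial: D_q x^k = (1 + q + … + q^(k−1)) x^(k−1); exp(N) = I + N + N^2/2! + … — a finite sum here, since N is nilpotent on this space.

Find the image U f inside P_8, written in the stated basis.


g(x) = (7/3)x^6 - (6370/3)x^4 - (12743/3)x^3 + (178360/3)x^2 + 31836x - 96845/3

order-1 term: -(6370/3)x^4 - (12740/3)x^3 - (12740/3)x^2 - (6412/3)x - 1295/3
order-2 term: 63700x^2 + (101920/3)x + 31850/3
order-3 term: -127400/3
the series for exp(Δ ∘ D_q) f terminates at order 3
exp(Δ ∘ D_q) f = (7/3)x^6 - (6370/3)x^4 - (12743/3)x^3 + (178360/3)x^2 + 31836x - 96845/3


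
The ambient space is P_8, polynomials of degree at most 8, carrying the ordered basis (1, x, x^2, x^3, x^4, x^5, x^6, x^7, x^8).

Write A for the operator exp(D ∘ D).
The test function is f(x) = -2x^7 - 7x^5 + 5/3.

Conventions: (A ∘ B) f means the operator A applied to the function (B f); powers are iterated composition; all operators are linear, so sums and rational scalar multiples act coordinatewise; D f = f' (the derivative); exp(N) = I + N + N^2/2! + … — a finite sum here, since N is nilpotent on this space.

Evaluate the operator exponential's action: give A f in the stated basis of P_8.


the image equals g(x) = -2x^7 - 91x^5 - 980x^3 - 2100x + 5/3

order-1 term: -84x^5 - 140x^3
order-2 term: -840x^3 - 420x
order-3 term: -1680x
the series for exp(D ∘ D) f terminates at order 3
exp(D ∘ D) f = -2x^7 - 91x^5 - 980x^3 - 2100x + 5/3


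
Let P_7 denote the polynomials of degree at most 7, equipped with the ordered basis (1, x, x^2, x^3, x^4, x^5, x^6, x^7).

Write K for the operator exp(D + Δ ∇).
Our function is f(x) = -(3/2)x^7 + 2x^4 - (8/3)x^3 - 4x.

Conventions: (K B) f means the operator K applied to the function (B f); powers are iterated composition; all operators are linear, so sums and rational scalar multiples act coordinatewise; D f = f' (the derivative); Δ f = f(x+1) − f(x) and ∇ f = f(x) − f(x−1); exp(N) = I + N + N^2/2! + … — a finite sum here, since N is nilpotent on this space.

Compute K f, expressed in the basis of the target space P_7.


order-1 term: -(21/2)x^6 - 63x^5 - 97x^3 + 16x^2 - 37x
order-2 term: -(63/2)x^5 - 315x^4 - 630x^3 - 303x^2 - 590x - 13
order-3 term: -(105/2)x^4 - 630x^3 - 1890x^2 - 1567x - 1826/3
order-4 term: -(105/2)x^3 - 630x^2 - 1890x - 1363
order-5 term: -(63/2)x^2 - 315x - 630
order-6 term: -(21/2)x - 63
order-7 term: -3/2
the series for exp(D + Δ ∇) f terminates at order 7
exp(D + Δ ∇) f = -(3/2)x^7 - (21/2)x^6 - (189/2)x^5 - (731/2)x^4 - (8473/6)x^3 - (5677/2)x^2 - (8827/2)x - 16075/6

g(x) = -(3/2)x^7 - (21/2)x^6 - (189/2)x^5 - (731/2)x^4 - (8473/6)x^3 - (5677/2)x^2 - (8827/2)x - 16075/6


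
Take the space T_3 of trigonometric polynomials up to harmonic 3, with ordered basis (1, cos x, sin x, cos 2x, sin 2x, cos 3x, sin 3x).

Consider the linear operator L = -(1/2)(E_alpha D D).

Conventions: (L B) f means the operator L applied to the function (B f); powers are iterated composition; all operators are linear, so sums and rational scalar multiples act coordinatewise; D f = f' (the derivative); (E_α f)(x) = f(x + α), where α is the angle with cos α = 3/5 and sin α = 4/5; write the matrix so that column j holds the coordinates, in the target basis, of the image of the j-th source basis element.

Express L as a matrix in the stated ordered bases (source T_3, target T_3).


image of 1: 0
image of cos x: (3/10)cos x - (2/5)sin x
image of sin x: (2/5)cos x + (3/10)sin x
image of cos 2x: -(14/25)cos 2x - (48/25)sin 2x
image of sin 2x: (48/25)cos 2x - (14/25)sin 2x
image of cos 3x: -(1053/250)cos 3x - (198/125)sin 3x
image of sin 3x: (198/125)cos 3x - (1053/250)sin 3x
each image's coordinates form column j of the matrix

the matrix is [[0, 0, 0, 0, 0, 0, 0]; [0, 3/10, 2/5, 0, 0, 0, 0]; [0, -2/5, 3/10, 0, 0, 0, 0]; [0, 0, 0, -14/25, 48/25, 0, 0]; [0, 0, 0, -48/25, -14/25, 0, 0]; [0, 0, 0, 0, 0, -1053/250, 198/125]; [0, 0, 0, 0, 0, -198/125, -1053/250]] (rows listed top to bottom)


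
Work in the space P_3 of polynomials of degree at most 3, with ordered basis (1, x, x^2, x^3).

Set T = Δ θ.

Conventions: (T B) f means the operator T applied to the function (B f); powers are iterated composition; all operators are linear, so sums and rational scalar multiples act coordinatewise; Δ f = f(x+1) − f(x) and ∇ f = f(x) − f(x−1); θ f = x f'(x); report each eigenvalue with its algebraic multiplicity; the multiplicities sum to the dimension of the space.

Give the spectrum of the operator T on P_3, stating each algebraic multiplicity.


λ = 0 (multiplicity 4)

image of 1: 0
image of x: 1
image of x^2: 4x + 2
image of x^3: 9x^2 + 9x + 3
the matrix is upper triangular; its diagonal is (0, 0, 0, 0)
for a triangular matrix the eigenvalues are the diagonal entries, with algebraic multiplicity their repetition count


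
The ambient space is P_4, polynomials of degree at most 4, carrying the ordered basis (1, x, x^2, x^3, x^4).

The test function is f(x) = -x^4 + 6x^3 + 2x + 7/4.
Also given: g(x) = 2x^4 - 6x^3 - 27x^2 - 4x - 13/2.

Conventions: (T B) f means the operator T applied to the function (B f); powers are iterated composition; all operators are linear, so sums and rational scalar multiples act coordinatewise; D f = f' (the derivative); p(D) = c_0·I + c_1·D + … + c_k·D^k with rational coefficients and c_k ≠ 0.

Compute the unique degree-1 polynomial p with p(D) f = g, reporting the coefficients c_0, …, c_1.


D^0 f = -x^4 + 6x^3 + 2x + 7/4
D^1 f = -4x^3 + 18x^2 + 2
matching coefficients of g against c_0 f + c_1 Df + … from the top degree down determines the c_i
solution: c_0 = -2, c_1 = -3/2

p(D) = -2·I − (3/2)·D, i.e. c_0 = -2, c_1 = -3/2


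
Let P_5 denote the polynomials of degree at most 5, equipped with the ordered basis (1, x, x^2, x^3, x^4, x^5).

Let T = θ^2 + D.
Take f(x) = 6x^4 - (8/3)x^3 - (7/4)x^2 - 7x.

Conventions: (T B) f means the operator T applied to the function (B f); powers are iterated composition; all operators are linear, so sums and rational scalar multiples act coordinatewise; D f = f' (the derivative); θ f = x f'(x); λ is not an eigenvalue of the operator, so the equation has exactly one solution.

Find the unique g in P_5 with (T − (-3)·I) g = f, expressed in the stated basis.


the image equals g(x) = (6/19)x^4 - (56/171)x^3 - (25/228)x^2 - (773/456)x + 773/1368

write g with unknown coordinates in the stated basis and equate coefficients in (T − (-3)·I) g = f
solving from the highest basis element down gives g = (6/19)x^4 - (56/171)x^3 - (25/228)x^2 - (773/456)x + 773/1368
check: T g = (96/19)x^4 - (32/19)x^3 - (27/19)x^2 - (291/152)x - 773/456
so T g − (-3)·g = 6x^4 - (8/3)x^3 - (7/4)x^2 - 7x = f ✓


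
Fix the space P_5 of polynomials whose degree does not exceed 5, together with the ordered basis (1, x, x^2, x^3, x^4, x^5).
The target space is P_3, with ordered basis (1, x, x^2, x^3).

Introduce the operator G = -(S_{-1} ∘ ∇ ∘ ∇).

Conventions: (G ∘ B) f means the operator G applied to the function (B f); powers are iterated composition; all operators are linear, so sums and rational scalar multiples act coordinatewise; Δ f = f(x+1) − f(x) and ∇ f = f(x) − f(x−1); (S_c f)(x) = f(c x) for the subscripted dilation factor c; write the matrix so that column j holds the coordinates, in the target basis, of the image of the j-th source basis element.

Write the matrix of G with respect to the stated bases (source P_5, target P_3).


the matrix is [[0, 0, -2, 6, -14, 30]; [0, 0, 0, 6, -24, 70]; [0, 0, 0, 0, -12, 60]; [0, 0, 0, 0, 0, 20]] (rows listed top to bottom)

image of 1: 0
image of x: 0
image of x^2: -2
image of x^3: 6x + 6
image of x^4: -12x^2 - 24x - 14
image of x^5: 20x^3 + 60x^2 + 70x + 30
each image's coordinates form column j of the matrix


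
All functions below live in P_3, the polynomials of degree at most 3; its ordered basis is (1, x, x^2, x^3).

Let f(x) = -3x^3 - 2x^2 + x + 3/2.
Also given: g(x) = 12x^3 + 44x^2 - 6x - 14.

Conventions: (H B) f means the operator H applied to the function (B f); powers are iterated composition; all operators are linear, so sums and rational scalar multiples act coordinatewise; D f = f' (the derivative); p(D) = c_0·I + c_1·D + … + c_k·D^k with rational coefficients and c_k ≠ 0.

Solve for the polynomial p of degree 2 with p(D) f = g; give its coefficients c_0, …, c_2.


c_0 = -4, c_1 = -4, c_2 = 1

D^0 f = -3x^3 - 2x^2 + x + 3/2
D^1 f = -9x^2 - 4x + 1
D^2 f = -18x - 4
matching coefficients of g against c_0 f + c_1 Df + … from the top degree down determines the c_i
solution: c_0 = -4, c_1 = -4, c_2 = 1


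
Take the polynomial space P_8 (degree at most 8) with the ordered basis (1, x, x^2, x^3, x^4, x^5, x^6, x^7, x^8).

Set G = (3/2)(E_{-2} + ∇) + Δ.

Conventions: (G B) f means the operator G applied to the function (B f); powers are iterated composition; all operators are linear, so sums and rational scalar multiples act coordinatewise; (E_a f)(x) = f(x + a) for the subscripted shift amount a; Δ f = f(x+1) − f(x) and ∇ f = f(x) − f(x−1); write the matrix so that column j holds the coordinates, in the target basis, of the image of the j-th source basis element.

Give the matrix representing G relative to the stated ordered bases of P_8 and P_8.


image of 1: 3/2
image of x: (3/2)x - 1/2
image of x^2: (3/2)x^2 - x + 11/2
image of x^3: (3/2)x^3 - (3/2)x^2 + (33/2)x - 19/2
image of x^4: (3/2)x^4 - 2x^3 + 33x^2 - 38x + 47/2
image of x^5: (3/2)x^5 - (5/2)x^4 + 55x^3 - 95x^2 + (235/2)x - 91/2
image of x^6: (3/2)x^6 - 3x^5 + (165/2)x^4 - 190x^3 + (705/2)x^2 - 273x + 191/2
image of x^7: (3/2)x^7 - (7/2)x^6 + (231/2)x^5 - (665/2)x^4 + (1645/2)x^3 - (1911/2)x^2 + (1337/2)x - 379/2
image of x^8: (3/2)x^8 - 4x^7 + 154x^6 - 532x^5 + 1645x^4 - 2548x^3 + 2674x^2 - 1516x + 767/2
each image's coordinates form column j of the matrix

the matrix is [[3/2, -1/2, 11/2, -19/2, 47/2, -91/2, 191/2, -379/2, 767/2]; [0, 3/2, -1, 33/2, -38, 235/2, -273, 1337/2, -1516]; [0, 0, 3/2, -3/2, 33, -95, 705/2, -1911/2, 2674]; [0, 0, 0, 3/2, -2, 55, -190, 1645/2, -2548]; [0, 0, 0, 0, 3/2, -5/2, 165/2, -665/2, 1645]; [0, 0, 0, 0, 0, 3/2, -3, 231/2, -532]; [0, 0, 0, 0, 0, 0, 3/2, -7/2, 154]; [0, 0, 0, 0, 0, 0, 0, 3/2, -4]; [0, 0, 0, 0, 0, 0, 0, 0, 3/2]] (rows listed top to bottom)


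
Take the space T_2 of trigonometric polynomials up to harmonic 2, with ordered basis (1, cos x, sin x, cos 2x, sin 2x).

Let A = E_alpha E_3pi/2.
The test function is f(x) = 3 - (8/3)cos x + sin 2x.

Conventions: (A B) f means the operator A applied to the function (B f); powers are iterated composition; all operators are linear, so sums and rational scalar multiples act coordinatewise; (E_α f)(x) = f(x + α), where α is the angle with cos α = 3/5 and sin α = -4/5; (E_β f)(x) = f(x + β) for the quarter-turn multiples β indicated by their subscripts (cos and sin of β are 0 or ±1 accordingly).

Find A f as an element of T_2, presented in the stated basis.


the image equals g(x) = 3 + (32/15)cos x - (8/5)sin x + (24/25)cos 2x + (7/25)sin 2x

E_3pi/2 f = 3 - (8/3)sin x - sin 2x
E_alpha E_3pi/2 f = 3 + (32/15)cos x - (8/5)sin x + (24/25)cos 2x + (7/25)sin 2x


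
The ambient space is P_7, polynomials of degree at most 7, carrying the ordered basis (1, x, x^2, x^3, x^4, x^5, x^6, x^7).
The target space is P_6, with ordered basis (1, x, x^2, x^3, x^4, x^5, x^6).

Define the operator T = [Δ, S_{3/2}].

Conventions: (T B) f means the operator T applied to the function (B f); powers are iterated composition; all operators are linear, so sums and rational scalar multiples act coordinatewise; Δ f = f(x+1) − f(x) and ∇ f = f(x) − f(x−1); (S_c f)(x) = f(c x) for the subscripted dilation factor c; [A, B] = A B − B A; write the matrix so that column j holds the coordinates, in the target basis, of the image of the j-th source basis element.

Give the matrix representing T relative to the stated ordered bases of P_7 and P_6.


image of 1: 0
image of x: 1/2
image of x^2: (3/2)x + 5/4
image of x^3: (27/8)x^2 + (45/8)x + 19/8
image of x^4: (27/4)x^3 + (135/8)x^2 + (57/4)x + 65/16
image of x^5: (405/32)x^4 + (675/16)x^3 + (855/16)x^2 + (975/32)x + 211/32
image of x^6: (729/32)x^5 + (6075/64)x^4 + (2565/16)x^3 + (8775/64)x^2 + (1899/32)x + 665/64
image of x^7: (5103/128)x^6 + (25515/128)x^5 + (53865/128)x^4 + (61425/128)x^3 + (39879/128)x^2 + (13965/128)x + 2059/128
each image's coordinates form column j of the matrix

the matrix is [[0, 1/2, 5/4, 19/8, 65/16, 211/32, 665/64, 2059/128]; [0, 0, 3/2, 45/8, 57/4, 975/32, 1899/32, 13965/128]; [0, 0, 0, 27/8, 135/8, 855/16, 8775/64, 39879/128]; [0, 0, 0, 0, 27/4, 675/16, 2565/16, 61425/128]; [0, 0, 0, 0, 0, 405/32, 6075/64, 53865/128]; [0, 0, 0, 0, 0, 0, 729/32, 25515/128]; [0, 0, 0, 0, 0, 0, 0, 5103/128]] (rows listed top to bottom)


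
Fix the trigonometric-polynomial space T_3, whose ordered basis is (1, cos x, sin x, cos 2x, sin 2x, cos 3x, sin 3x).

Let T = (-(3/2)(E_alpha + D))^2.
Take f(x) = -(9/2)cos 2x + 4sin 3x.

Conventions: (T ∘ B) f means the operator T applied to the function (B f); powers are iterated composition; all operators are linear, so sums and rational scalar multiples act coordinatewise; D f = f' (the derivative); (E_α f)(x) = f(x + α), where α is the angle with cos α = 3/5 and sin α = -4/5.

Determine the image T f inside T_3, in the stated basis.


E_alpha f = (63/50)cos 2x - (108/25)sin 2x - (176/125)cos 3x - (468/125)sin 3x
D f = 9sin 2x + 12cos 3x
(E_alpha + D) f = (63/50)cos 2x + (117/25)sin 2x + (1324/125)cos 3x - (468/125)sin 3x
(-(3/2)(E_alpha + D)) f = -(189/100)cos 2x - (351/50)sin 2x - (1986/125)cos 3x + (702/125)sin 3x
E_alpha (-(3/2)(E_alpha + D)) f = (18171/2500)cos 2x + (189/1250)sin 2x + (201474/15625)cos 3x - (169518/15625)sin 3x
D (-(3/2)(E_alpha + D)) f = -(351/25)cos 2x + (189/50)sin 2x + (2106/125)cos 3x + (5958/125)sin 3x
(E_alpha + D) (-(3/2)(E_alpha + D)) f = -(16929/2500)cos 2x + (2457/625)sin 2x + (464724/15625)cos 3x + (575232/15625)sin 3x
(-(3/2)(E_alpha + D)) (-(3/2)(E_alpha + D)) f = (50787/5000)cos 2x - (7371/1250)sin 2x - (697086/15625)cos 3x - (862848/15625)sin 3x

g(x) = (50787/5000)cos 2x - (7371/1250)sin 2x - (697086/15625)cos 3x - (862848/15625)sin 3x


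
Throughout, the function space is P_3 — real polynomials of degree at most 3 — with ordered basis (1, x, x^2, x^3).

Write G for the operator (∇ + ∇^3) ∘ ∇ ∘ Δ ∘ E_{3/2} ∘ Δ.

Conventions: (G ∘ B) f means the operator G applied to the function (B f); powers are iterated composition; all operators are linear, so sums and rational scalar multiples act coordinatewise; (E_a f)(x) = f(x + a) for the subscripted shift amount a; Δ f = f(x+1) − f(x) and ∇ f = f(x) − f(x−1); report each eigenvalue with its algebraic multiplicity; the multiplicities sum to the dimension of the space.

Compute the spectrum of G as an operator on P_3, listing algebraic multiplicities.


image of 1: 0
image of x: 0
image of x^2: 0
image of x^3: 0
the matrix is upper triangular; its diagonal is (0, 0, 0, 0)
for a triangular matrix the eigenvalues are the diagonal entries, with algebraic multiplicity their repetition count

λ = 0 (multiplicity 4)


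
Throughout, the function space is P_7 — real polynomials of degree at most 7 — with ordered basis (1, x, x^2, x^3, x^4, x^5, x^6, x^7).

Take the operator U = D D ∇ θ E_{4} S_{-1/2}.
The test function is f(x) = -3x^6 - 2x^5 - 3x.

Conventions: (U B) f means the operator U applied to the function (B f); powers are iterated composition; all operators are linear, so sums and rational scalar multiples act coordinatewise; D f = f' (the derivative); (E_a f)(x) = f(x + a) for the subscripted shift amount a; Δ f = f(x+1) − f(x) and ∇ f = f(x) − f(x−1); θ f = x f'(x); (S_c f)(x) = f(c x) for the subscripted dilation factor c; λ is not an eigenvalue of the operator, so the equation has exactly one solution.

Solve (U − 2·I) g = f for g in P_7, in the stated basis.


write g with unknown coordinates in the stated basis and equate coefficients in (U − 2·I) g = f
solving from the highest basis element down gives g = (3/2)x^6 + x^5 + (135/16)x^3 + (2145/32)x^2 + (681/4)x + 15355/128
check: U g = (135/8)x^3 + (2145/16)x^2 + (675/2)x + 15355/64
so U g − 2·g = -3x^6 - 2x^5 - 3x = f ✓

g(x) = (3/2)x^6 + x^5 + (135/16)x^3 + (2145/32)x^2 + (681/4)x + 15355/128


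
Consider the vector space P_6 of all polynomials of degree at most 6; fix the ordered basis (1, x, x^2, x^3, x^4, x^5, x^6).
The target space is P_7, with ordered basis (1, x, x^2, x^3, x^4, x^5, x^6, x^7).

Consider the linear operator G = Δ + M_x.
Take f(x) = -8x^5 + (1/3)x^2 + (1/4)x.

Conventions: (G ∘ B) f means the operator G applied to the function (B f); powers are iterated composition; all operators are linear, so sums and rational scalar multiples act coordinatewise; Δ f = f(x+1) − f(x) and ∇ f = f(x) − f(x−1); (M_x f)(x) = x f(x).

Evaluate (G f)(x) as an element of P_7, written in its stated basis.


Δ f = -40x^4 - 80x^3 - 80x^2 - (118/3)x - 89/12
M_x f = -8x^6 + (1/3)x^3 + (1/4)x^2
(Δ + M_x) f = -8x^6 - 40x^4 - (239/3)x^3 - (319/4)x^2 - (118/3)x - 89/12

g(x) = -8x^6 - 40x^4 - (239/3)x^3 - (319/4)x^2 - (118/3)x - 89/12


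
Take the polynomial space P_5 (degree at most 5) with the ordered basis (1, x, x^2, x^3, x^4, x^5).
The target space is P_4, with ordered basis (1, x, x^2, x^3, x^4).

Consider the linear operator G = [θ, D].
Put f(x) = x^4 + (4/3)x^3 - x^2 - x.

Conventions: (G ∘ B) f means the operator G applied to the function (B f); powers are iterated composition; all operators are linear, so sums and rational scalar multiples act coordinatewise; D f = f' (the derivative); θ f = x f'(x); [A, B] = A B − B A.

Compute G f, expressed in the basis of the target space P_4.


the result is g(x) = -4x^3 - 4x^2 + 2x + 1

D f = 4x^3 + 4x^2 - 2x - 1
θ D f = 12x^3 + 8x^2 - 2x
θ f = 4x^4 + 4x^3 - 2x^2 - x
D θ f = 16x^3 + 12x^2 - 4x - 1
[θ, D] f = -4x^3 - 4x^2 + 2x + 1


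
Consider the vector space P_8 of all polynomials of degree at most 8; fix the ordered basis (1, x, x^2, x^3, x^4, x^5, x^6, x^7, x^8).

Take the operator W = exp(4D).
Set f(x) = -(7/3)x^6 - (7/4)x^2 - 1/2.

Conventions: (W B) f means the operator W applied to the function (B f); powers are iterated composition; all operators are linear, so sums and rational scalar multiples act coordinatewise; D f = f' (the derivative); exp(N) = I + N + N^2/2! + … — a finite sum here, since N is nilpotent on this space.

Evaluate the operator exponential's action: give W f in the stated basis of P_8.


order-1 term: -56x^5 - 14x
order-2 term: -560x^4 - 28
order-3 term: -(8960/3)x^3
order-4 term: -8960x^2
order-5 term: -14336x
order-6 term: -28672/3
the series for exp(4D) f terminates at order 6
exp(4D) f = -(7/3)x^6 - 56x^5 - 560x^4 - (8960/3)x^3 - (35847/4)x^2 - 14350x - 57515/6

the image equals g(x) = -(7/3)x^6 - 56x^5 - 560x^4 - (8960/3)x^3 - (35847/4)x^2 - 14350x - 57515/6


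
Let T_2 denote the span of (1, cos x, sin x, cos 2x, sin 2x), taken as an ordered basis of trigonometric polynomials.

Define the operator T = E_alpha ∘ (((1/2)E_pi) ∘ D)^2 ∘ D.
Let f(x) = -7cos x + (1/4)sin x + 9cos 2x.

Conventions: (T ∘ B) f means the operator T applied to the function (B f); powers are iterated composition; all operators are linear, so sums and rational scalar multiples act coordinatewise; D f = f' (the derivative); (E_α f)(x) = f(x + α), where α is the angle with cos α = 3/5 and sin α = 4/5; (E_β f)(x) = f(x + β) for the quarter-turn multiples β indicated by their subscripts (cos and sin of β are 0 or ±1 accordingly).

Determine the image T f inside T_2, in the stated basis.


D f = (1/4)cos x + 7sin x - 18sin 2x
D D f = 7cos x - (1/4)sin x - 36cos 2x
E_pi D D f = -7cos x + (1/4)sin x - 36cos 2x
((1/2)E_pi) D D f = -(7/2)cos x + (1/8)sin x - 18cos 2x
D (((1/2)E_pi) ∘ D) D f = (1/8)cos x + (7/2)sin x + 36sin 2x
E_pi D (((1/2)E_pi) ∘ D) D f = -(1/8)cos x - (7/2)sin x + 36sin 2x
((1/2)E_pi) D (((1/2)E_pi) ∘ D) D f = -(1/16)cos x - (7/4)sin x + 18sin 2x
E_alpha (((1/2)E_pi) ∘ D)^2 D f = -(23/16)cos x - sin x + (432/25)cos 2x - (126/25)sin 2x

g(x) = -(23/16)cos x - sin x + (432/25)cos 2x - (126/25)sin 2x


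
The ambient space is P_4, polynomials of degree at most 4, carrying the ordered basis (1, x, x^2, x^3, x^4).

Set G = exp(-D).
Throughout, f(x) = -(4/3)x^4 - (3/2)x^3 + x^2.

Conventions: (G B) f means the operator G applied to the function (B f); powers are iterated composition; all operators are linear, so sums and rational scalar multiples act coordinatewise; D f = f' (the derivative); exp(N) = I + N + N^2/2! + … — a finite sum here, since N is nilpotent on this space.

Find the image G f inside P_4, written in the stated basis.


order-1 term: (16/3)x^3 + (9/2)x^2 - 2x
order-2 term: -8x^2 - (9/2)x + 1
order-3 term: (16/3)x + 3/2
order-4 term: -4/3
the series for exp(-D) f terminates at order 4
exp(-D) f = -(4/3)x^4 + (23/6)x^3 - (5/2)x^2 - (7/6)x + 7/6

the image equals g(x) = -(4/3)x^4 + (23/6)x^3 - (5/2)x^2 - (7/6)x + 7/6


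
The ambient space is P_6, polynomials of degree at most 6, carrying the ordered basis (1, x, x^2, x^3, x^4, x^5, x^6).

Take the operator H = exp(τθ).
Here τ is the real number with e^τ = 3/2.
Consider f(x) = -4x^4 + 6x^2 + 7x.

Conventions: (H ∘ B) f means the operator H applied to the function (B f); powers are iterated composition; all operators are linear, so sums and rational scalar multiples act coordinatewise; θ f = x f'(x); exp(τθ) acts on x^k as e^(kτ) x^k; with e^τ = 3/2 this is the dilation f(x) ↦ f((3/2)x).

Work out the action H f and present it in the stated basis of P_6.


g(x) = -(81/4)x^4 + (27/2)x^2 + (21/2)x

exp(τθ) x^k = e^(kτ) x^k; with e^τ = 3/2 this sends x^k to (3/2)^k x^k
x ↦ 3/2 x
x^2 ↦ 9/4 x^2
x^4 ↦ 81/16 x^4
applying this coordinatewise to f: exp(τθ) f = -(81/4)x^4 + (27/2)x^2 + (21/2)x


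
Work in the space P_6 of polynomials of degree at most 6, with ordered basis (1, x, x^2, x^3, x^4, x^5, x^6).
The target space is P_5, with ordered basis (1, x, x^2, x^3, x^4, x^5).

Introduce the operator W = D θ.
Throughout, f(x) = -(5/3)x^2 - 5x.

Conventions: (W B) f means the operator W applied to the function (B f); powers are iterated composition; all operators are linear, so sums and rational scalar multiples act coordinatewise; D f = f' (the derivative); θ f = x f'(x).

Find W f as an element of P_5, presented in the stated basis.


θ f = -(10/3)x^2 - 5x
D θ f = -(20/3)x - 5

the result is g(x) = -(20/3)x - 5


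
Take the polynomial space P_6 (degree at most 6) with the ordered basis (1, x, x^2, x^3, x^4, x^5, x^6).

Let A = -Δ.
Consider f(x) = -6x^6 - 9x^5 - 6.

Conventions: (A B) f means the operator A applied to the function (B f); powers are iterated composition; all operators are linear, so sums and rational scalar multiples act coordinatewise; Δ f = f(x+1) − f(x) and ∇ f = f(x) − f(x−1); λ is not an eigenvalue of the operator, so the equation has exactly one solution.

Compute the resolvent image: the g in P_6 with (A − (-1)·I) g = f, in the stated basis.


the image equals g(x) = -6x^6 - 45x^5 - 315x^4 - 1830x^3 - 7920x^2 - 22851x - 32973

write g with unknown coordinates in the stated basis and equate coefficients in (A − (-1)·I) g = f
solving from the highest basis element down gives g = -6x^6 - 45x^5 - 315x^4 - 1830x^3 - 7920x^2 - 22851x - 32973
check: A g = 36x^5 + 315x^4 + 1830x^3 + 7920x^2 + 22851x + 32967
so A g − (-1)·g = -6x^6 - 9x^5 - 6 = f ✓


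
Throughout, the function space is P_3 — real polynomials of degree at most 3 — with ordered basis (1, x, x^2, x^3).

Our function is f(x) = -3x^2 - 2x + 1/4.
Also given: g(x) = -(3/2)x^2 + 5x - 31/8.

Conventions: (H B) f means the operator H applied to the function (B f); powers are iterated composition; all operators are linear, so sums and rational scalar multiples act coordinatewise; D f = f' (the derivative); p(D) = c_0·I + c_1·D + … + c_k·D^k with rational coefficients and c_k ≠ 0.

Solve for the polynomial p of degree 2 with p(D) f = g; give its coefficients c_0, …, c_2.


p(D) = (1/2)·I − D + D^2, i.e. c_0 = 1/2, c_1 = -1, c_2 = 1

D^0 f = -3x^2 - 2x + 1/4
D^1 f = -6x - 2
D^2 f = -6
matching coefficients of g against c_0 f + c_1 Df + … from the top degree down determines the c_i
solution: c_0 = 1/2, c_1 = -1, c_2 = 1


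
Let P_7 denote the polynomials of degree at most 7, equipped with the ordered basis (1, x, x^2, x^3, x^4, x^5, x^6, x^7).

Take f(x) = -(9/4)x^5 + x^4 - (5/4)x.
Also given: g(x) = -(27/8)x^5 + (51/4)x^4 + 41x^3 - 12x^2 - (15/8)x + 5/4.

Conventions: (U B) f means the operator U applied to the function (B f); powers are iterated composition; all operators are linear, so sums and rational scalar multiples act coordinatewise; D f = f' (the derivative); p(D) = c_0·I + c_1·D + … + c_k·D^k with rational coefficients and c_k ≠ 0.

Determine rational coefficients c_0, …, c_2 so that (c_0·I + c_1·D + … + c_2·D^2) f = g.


D^0 f = -(9/4)x^5 + x^4 - (5/4)x
D^1 f = -(45/4)x^4 + 4x^3 - 5/4
D^2 f = -45x^3 + 12x^2
matching coefficients of g against c_0 f + c_1 Df + … from the top degree down determines the c_i
solution: c_0 = 3/2, c_1 = -1, c_2 = -1

p(D) = (3/2)·I − D − D^2, i.e. c_0 = 3/2, c_1 = -1, c_2 = -1


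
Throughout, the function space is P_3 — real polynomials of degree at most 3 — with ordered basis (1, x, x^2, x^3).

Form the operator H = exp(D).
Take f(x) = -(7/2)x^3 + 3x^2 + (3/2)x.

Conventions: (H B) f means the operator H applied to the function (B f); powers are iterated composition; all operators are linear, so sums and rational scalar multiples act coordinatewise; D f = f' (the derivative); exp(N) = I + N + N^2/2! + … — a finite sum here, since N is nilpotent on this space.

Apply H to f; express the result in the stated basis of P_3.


the result is g(x) = -(7/2)x^3 - (15/2)x^2 - 3x + 1

order-1 term: -(21/2)x^2 + 6x + 3/2
order-2 term: -(21/2)x + 3
order-3 term: -7/2
the series for exp(D) f terminates at order 3
exp(D) f = -(7/2)x^3 - (15/2)x^2 - 3x + 1


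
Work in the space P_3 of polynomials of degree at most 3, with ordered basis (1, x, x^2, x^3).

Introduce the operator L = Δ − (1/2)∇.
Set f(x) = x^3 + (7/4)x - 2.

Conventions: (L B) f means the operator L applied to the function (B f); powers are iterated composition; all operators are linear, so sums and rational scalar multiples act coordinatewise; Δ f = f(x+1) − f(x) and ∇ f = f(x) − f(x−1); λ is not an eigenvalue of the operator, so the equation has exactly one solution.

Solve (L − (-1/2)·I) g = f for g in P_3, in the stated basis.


g(x) = 2x^3 - 6x^2 - (5/2)x + 29/2

write g with unknown coordinates in the stated basis and equate coefficients in (L − (-1/2)·I) g = f
solving from the highest basis element down gives g = 2x^3 - 6x^2 - (5/2)x + 29/2
check: L g = 3x^2 + 3x - 37/4
so L g − (-1/2)·g = x^3 + (7/4)x - 2 = f ✓


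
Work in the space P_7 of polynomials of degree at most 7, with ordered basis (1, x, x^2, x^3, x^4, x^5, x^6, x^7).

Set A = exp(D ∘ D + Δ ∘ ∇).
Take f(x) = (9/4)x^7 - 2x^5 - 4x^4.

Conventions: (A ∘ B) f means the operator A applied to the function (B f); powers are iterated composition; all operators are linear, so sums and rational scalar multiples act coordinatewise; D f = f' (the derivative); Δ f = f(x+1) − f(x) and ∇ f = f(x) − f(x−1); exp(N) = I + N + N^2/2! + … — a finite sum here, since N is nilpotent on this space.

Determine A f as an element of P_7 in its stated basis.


g(x) = (9/4)x^7 + 187x^5 - 4x^4 + (7715/2)x^3 - 96x^2 + (33083/2)x - 200

order-1 term: 189x^5 + (155/2)x^3 - 96x^2 + (23/2)x - 8
order-2 term: 3780x^3 + 1410x - 192
order-3 term: 15120x
the series for exp(D ∘ D + Δ ∘ ∇) f terminates at order 3
exp(D ∘ D + Δ ∘ ∇) f = (9/4)x^7 + 187x^5 - 4x^4 + (7715/2)x^3 - 96x^2 + (33083/2)x - 200


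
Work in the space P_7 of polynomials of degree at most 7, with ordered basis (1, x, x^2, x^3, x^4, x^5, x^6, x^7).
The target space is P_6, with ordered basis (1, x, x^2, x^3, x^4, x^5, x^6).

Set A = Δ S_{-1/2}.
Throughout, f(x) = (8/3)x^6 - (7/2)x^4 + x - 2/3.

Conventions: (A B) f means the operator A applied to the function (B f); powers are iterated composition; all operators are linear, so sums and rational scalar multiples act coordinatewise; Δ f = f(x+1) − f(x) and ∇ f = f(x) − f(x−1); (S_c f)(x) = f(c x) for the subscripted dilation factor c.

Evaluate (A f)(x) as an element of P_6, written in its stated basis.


the image equals g(x) = (1/4)x^5 + (5/8)x^4 - (1/24)x^3 - (11/16)x^2 - (5/8)x - 65/96

S_{-1/2} f = (1/24)x^6 - (7/32)x^4 - (1/2)x - 2/3
Δ S_{-1/2} f = (1/4)x^5 + (5/8)x^4 - (1/24)x^3 - (11/16)x^2 - (5/8)x - 65/96


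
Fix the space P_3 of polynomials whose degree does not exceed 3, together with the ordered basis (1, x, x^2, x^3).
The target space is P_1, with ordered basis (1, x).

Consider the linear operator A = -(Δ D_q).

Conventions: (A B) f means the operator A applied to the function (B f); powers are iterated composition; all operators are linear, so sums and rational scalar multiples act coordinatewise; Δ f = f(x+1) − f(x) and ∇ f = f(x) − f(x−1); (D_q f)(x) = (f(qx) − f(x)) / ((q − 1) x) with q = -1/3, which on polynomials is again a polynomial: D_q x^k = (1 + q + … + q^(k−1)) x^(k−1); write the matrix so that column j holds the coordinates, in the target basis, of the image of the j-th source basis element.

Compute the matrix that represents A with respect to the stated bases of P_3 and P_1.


the matrix is [[0, 0, -2/3, -7/9]; [0, 0, 0, -14/9]] (rows listed top to bottom)

image of 1: 0
image of x: 0
image of x^2: -2/3
image of x^3: -(14/9)x - 7/9
each image's coordinates form column j of the matrix


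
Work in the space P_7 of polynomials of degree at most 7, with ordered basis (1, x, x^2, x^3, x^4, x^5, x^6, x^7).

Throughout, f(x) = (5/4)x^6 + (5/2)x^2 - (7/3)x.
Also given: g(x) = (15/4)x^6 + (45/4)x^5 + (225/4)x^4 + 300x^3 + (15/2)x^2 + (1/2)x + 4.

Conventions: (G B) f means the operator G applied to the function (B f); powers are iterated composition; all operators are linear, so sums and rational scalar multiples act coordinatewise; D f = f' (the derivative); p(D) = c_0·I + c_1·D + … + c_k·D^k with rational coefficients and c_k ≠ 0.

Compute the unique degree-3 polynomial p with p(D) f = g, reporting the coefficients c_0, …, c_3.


D^0 f = (5/4)x^6 + (5/2)x^2 - (7/3)x
D^1 f = (15/2)x^5 + 5x - 7/3
D^2 f = (75/2)x^4 + 5
D^3 f = 150x^3
matching coefficients of g against c_0 f + c_1 Df + … from the top degree down determines the c_i
solution: c_0 = 3, c_1 = 3/2, c_2 = 3/2, c_3 = 2

c_0 = 3, c_1 = 3/2, c_2 = 3/2, c_3 = 2


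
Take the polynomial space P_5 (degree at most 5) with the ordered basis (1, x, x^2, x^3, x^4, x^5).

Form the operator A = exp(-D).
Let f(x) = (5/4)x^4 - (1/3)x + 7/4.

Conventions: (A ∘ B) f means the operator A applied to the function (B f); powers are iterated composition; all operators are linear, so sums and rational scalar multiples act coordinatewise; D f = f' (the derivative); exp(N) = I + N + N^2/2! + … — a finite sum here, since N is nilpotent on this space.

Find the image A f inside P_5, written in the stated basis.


the result is g(x) = (5/4)x^4 - 5x^3 + (15/2)x^2 - (16/3)x + 10/3

order-1 term: -5x^3 + 1/3
order-2 term: (15/2)x^2
order-3 term: -5x
order-4 term: 5/4
the series for exp(-D) f terminates at order 4
exp(-D) f = (5/4)x^4 - 5x^3 + (15/2)x^2 - (16/3)x + 10/3
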